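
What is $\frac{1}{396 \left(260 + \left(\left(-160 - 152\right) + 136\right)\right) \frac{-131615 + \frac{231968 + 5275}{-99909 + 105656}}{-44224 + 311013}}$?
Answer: $- \frac{219033769}{3593244577824} \approx -6.0957 \cdot 10^{-5}$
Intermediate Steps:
$\frac{1}{396 \left(260 + \left(\left(-160 - 152\right) + 136\right)\right) \frac{-131615 + \frac{231968 + 5275}{-99909 + 105656}}{-44224 + 311013}} = \frac{1}{396 \left(260 + \left(-312 + 136\right)\right) \frac{-131615 + \frac{237243}{5747}}{266789}} = \frac{1}{396 \left(260 - 176\right) \left(-131615 + 237243 \cdot \frac{1}{5747}\right) \frac{1}{266789}} = \frac{1}{396 \cdot 84 \left(-131615 + \frac{237243}{5747}\right) \frac{1}{266789}} = \frac{1}{33264 \left(\left(- \frac{756154162}{5747}\right) \frac{1}{266789}\right)} = \frac{1}{33264 \left(- \frac{756154162}{1533236383}\right)} = \frac{1}{33264} \left(- \frac{1533236383}{756154162}\right) = - \frac{219033769}{3593244577824}$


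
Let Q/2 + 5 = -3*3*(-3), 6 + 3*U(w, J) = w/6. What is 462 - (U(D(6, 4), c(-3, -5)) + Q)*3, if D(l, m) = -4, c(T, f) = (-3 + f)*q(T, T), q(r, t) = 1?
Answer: 1010/3 ≈ 336.67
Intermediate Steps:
c(T, f) = -3 + f (c(T, f) = (-3 + f)*1 = -3 + f)
U(w, J) = -2 + w/18 (U(w, J) = -2 + (w/6)/3 = -2 + w/18)
Q = 44 (Q = -10 + 2*(-3*3*(-3)) = -10 + 2*(-9*(-3)) = -10 + 2*27 = -10 + 54 = 44)
462 - (U(D(6, 4), c(-3, -5)) + Q)*3 = 462 - ((-2 + (1/18)*(-4)) + 44)*3 = 462 - ((-2 - 2/9) + 44)*3 = 462 - (-20/9 + 44)*3 = 462 - 376*3/9 = 462 - 1*376/3 = 462 - 376/3 = 1010/3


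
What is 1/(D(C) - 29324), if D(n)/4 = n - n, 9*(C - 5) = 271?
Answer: -1/29324 ≈ -3.4102e-5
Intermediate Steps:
C = 316/9 (C = 5 + (⅑)*271 = 5 + 271/9 = 316/9 ≈ 35.111)
D(n) = 0 (D(n) = 4*(n - n) = 4*0 = 0)
1/(D(C) - 29324) = 1/(0 - 29324) = 1/(-29324) = -1/29324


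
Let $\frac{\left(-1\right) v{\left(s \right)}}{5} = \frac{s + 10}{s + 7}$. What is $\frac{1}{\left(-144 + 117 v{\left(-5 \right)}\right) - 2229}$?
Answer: $- \frac{2}{7671} \approx -0.00026072$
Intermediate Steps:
$v{\left(s \right)} = - \frac{5 \left(10 + s\right)}{7 + s}$ ($v{\left(s \right)} = - 5 \frac{s + 10}{s + 7} = - 5 \frac{10 + s}{7 + s} = - \frac{5 \left(10 + s\right)}{7 + s}$)
$\frac{1}{\left(-144 + 117 v{\left(-5 \right)}\right) - 2229} = \frac{1}{\left(-144 + 117 \frac{5 \left(-10 - -5\right)}{7 - 5}\right) - 2229} = \frac{1}{\left(-144 + 117 \frac{5 \left(-10 + 5\right)}{2}\right) - 2229} = \frac{1}{\left(-144 + 117 \cdot 5 \cdot \frac{1}{2} \left(-5\right)\right) - 2229} = \frac{1}{\left(-144 + 117 \left(- \frac{25}{2}\right)\right) - 2229} = \frac{1}{\left(-144 - \frac{2925}{2}\right) - 2229} = \frac{1}{- \frac{3213}{2} - 2229} = \frac{1}{- \frac{7671}{2}} = - \frac{2}{7671}$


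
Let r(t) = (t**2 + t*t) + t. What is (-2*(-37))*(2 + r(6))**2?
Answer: 473600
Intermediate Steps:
r(t) = t + 2*t**2 (r(t) = (t**2 + t**2) + t = 2*t**2 + t = t + 2*t**2)
(-2*(-37))*(2 + r(6))**2 = (-2*(-37))*(2 + 6*(1 + 2*6))**2 = 74*(2 + 6*(1 + 12))**2 = 74*(2 + 6*13)**2 = 74*(2 + 78)**2 = 74*80**2 = 74*6400 = 473600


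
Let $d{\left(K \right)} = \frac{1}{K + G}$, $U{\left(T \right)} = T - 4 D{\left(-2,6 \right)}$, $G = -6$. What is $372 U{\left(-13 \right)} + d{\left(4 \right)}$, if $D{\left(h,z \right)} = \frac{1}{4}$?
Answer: $- \frac{10417}{2} \approx -5208.5$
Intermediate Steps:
$D{\left(h,z \right)} = \frac{1}{4}$
$U{\left(T \right)} = -1 + T$ ($U{\left(T \right)} = T - 1 = -1 + T$)
$d{\left(K \right)} = \frac{1}{-6 + K}$ ($d{\left(K \right)} = \frac{1}{K - 6} = \frac{1}{-6 + K}$)
$372 U{\left(-13 \right)} + d{\left(4 \right)} = 372 \left(-1 - 13\right) + \frac{1}{-6 + 4} = 372 \left(-14\right) + \frac{1}{-2} = -5208 - \frac{1}{2} = - \frac{10417}{2}$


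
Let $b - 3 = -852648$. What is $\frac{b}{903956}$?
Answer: $- \frac{852645}{903956} \approx -0.94324$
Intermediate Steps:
$b = -852645$ ($b = 3 - 852648 = -852645$)
$\frac{b}{903956} = - \frac{852645}{903956}$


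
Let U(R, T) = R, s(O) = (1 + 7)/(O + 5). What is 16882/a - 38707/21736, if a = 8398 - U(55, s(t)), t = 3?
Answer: 44014651/181343448 ≈ 0.24271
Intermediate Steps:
s(O) = 8/(5 + O)
a = 8343 (a = 8398 - 1*55 = 8398 - 55 = 8343)
16882/a - 38707/21736 = 16882/8343 - 38707/21736 = 44014651/181343448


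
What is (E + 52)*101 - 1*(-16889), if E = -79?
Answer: 14162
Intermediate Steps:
(E + 52)*101 - 1*(-16889) = (-79 + 52)*101 - 1*(-16889) = -27*101 + 16889 = -2727 + 16889 = 14162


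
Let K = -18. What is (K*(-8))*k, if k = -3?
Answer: -432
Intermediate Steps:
(K*(-8))*k = -18*(-8)*(-3) = 144*(-3) = -432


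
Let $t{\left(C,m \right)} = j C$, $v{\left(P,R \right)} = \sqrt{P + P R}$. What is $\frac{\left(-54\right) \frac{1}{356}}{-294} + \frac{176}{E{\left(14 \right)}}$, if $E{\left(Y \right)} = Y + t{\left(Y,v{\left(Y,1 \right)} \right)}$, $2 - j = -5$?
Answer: $\frac{27421}{17444} \approx 1.5719$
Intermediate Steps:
$j = 7$ ($j = 2 - -5 = 2 + 5 = 7$)
$t{\left(C,m \right)} = 7 C$
$E{\left(Y \right)} = 8 Y$ ($E{\left(Y \right)} = Y + 7 Y = 8 Y$)
$\frac{\left(-54\right) \frac{1}{356}}{-294} + \frac{176}{E{\left(14 \right)}} = \frac{\left(-54\right) \frac{1}{356}}{-294} + \frac{176}{8 \cdot 14} = \left(-54\right) \frac{1}{356} \left(- \frac{1}{294}\right) + \frac{176}{112} = \left(- \frac{27}{178}\right) \left(- \frac{1}{294}\right) + 176 \cdot \frac{1}{112} = \frac{9}{17444} + \frac{11}{7} = \frac{27421}{17444}$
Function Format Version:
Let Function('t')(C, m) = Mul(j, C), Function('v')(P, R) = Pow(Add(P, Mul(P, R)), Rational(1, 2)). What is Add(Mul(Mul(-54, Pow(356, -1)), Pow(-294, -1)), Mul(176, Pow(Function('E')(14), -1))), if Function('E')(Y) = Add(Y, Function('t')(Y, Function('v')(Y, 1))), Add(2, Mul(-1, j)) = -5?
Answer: Rational(27421, 17444) ≈ 1.5719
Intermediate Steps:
j = 7 (j = Add(2, Mul(-1, -5)) = Add(2, 5) = 7)
Function('t')(C, m) = Mul(7, C)
Function('E')(Y) = Mul(8, Y) (Function('E')(Y) = Add(Y, Mul(7, Y)) = Mul(8, Y))
Add(Mul(Mul(-54, Pow(356, -1)), Pow(-294, -1)), Mul(176, Pow(Function('E')(14), -1))) = Add(Mul(Mul(-54, Pow(356, -1)), Pow(-294, -1)), Mul(176, Pow(Mul(8, 14), -1))) = Add(Mul(Mul(-54, Rational(1, 356)), Rational(-1, 294)), Mul(176, Pow(112, -1))) = Add(Mul(Rational(-27, 178), Rational(-1, 294)), Mul(176, Rational(1, 112))) = Add(Rational(9, 17444), Rational(11, 7)) = Rational(27421, 17444)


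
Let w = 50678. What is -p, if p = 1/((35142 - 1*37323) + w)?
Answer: -1/48497 ≈ -2.0620e-5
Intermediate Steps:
p = 1/48497 (p = 1/((35142 - 1*37323) + 50678) = 1/((35142 - 37323) + 50678) = 1/(-2181 + 50678) = 1/48497 ≈ 2.0620e-5)
-p = -1*1/48497 = -1/48497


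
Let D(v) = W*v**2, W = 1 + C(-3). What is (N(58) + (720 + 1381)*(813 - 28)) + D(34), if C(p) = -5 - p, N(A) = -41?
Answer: 1648088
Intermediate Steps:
W = -1 (W = 1 + (-5 - 1*(-3)) = 1 + (-5 + 3) = 1 - 2 = -1)
D(v) = -v**2
(N(58) + (720 + 1381)*(813 - 28)) + D(34) = (-41 + (720 + 1381)*(813 - 28)) - 1*34**2 = (-41 + 2101*785) - 1*1156 = (-41 + 1649285) - 1156 = 1649244 - 1156 = 1648088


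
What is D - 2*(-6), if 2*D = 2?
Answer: 13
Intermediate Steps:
D = 1 (D = (½)*2 = 1)
D - 2*(-6) = 1 - 2*(-6) = 1 + 12 = 13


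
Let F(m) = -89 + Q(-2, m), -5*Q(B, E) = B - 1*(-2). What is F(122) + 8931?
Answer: 8842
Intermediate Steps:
Q(B, E) = -⅖ - B/5 (Q(B, E) = -(B - 1*(-2))/5 = -(B + 2)/5 = -(2 + B)/5 = -⅖ - B/5)
F(m) = -89 (F(m) = -89 + (-⅖ - ⅕*(-2)) = -89 + (-⅖ + ⅖) = -89 + 0 = -89)
F(122) + 8931 = -89 + 8931 = 8842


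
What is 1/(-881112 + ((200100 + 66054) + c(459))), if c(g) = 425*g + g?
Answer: -1/419424 ≈ -2.3842e-6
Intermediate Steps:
c(g) = 426*g
1/(-881112 + ((200100 + 66054) + c(459))) = 1/(-881112 + ((200100 + 66054) + 426*459)) = 1/(-881112 + (266154 + 195534)) = 1/(-881112 + 461688) = 1/(-419424) = -1/419424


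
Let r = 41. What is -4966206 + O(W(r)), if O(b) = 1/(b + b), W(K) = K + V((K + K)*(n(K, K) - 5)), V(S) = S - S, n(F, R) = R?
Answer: -407228891/82 ≈ -4.9662e+6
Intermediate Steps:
V(S) = 0
W(K) = K (W(K) = K + 0 = K)
O(b) = 1/(2*b)
-4966206 + O(W(r)) = -4966206 + (½)/41 = -4966206 + (½)*(1/41) = -4966206 + 1/82 = -407228891/82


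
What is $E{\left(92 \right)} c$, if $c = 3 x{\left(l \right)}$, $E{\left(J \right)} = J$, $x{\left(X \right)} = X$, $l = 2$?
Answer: $552$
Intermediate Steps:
$c = 6$ ($c = 3 \cdot 2 = 6$)
$E{\left(92 \right)} c = 92 \cdot 6 = 552$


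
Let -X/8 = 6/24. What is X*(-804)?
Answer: 1608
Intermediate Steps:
X = -2 (X = -48/24 = -8*¼ = -2)
X*(-804) = -2*(-804) = 1608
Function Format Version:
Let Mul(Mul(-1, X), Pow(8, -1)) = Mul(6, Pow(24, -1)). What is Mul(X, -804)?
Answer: 1608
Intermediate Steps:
X = -2 (X = Mul(-8, Mul(6, Pow(24, -1))) = Mul(-8, Mul(6, Rational(1, 24))) = Mul(-8, Rational(1, 4)) = -2)
Mul(X, -804) = Mul(-2, -804) = 1608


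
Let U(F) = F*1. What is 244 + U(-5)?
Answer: 239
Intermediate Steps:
U(F) = F
244 + U(-5) = 244 - 5 = 239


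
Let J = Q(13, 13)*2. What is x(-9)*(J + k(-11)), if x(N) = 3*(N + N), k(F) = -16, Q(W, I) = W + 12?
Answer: -1836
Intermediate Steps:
Q(W, I) = 12 + W
x(N) = 6*N (x(N) = 3*(2*N) = 6*N)
J = 50 (J = (12 + 13)*2 = 25*2 = 50)
x(-9)*(J + k(-11)) = (6*(-9))*(50 - 16) = -54*34 = -1836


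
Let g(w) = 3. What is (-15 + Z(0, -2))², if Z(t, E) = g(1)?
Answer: 144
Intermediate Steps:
Z(t, E) = 3
(-15 + Z(0, -2))² = (-15 + 3)² = (-12)² = 144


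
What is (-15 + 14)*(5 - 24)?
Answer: 19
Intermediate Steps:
(-15 + 14)*(5 - 24) = -1*(-19) = 19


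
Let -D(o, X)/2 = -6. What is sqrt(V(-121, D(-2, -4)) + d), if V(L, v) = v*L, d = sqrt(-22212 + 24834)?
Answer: sqrt(-1452 + sqrt(2622)) ≈ 37.427*I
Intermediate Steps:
d = sqrt(2622) ≈ 51.205
D(o, X) = 12 (D(o, X) = -2*(-6) = 12)
V(L, v) = L*v
sqrt(V(-121, D(-2, -4)) + d) = sqrt(-121*12 + sqrt(2622)) = sqrt(-1452 + sqrt(2622))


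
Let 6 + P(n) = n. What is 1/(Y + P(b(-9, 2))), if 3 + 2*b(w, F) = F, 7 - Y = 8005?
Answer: -2/16009 ≈ -0.00012493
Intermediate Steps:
Y = -7998 (Y = 7 - 1*8005 = 7 - 8005 = -7998)
b(w, F) = -3/2 + F/2
P(n) = -6 + n
1/(Y + P(b(-9, 2))) = 1/(-7998 + (-6 + (-3/2 + (½)*2))) = 1/(-7998 + (-6 + (-3/2 + 1))) = 1/(-7998 + (-6 - ½)) = 1/(-7998 - 13/2) = 1/(-16009/2) = -2/16009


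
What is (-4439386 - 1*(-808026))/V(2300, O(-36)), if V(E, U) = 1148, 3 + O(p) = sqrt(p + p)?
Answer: -907840/287 ≈ -3163.2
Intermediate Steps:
O(p) = -3 + sqrt(2)*sqrt(p) (O(p) = -3 + sqrt(p + p) = -3 + sqrt(2*p) = -3 + sqrt(2)*sqrt(p))
(-4439386 - 1*(-808026))/V(2300, O(-36)) = (-4439386 - 1*(-808026))/1148 = (-4439386 + 808026)*(1/1148) = -3631360*1/1148 = -907840/287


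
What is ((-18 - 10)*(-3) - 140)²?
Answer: 3136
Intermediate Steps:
((-18 - 10)*(-3) - 140)² = (-28*(-3) - 140)² = (84 - 140)² = (-56)² = 3136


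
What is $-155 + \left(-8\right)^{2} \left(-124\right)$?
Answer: $-8091$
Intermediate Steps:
$-155 + \left(-8\right)^{2} \left(-124\right) = -155 + 64 \left(-124\right) = -155 - 7936 = -8091$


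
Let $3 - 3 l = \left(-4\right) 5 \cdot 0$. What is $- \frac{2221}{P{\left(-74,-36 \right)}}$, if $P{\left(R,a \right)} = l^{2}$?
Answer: $-2221$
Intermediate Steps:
$l = 1$ ($l = 1 - \frac{\left(-4\right) 5 \cdot 0}{3} = 1 - \frac{\left(-20\right) 0}{3} = 1 - 0 = 1 + 0 = 1$)
$P{\left(R,a \right)} = 1$ ($P{\left(R,a \right)} = 1^{2} = 1$)
$- \frac{2221}{P{\left(-74,-36 \right)}} = - \frac{2221}{1} = \left(-2221\right) 1 = -2221$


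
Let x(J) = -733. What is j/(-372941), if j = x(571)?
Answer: 733/372941 ≈ 0.0019655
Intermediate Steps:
j = -733
j/(-372941) = -733/(-372941) = -733*(-1/372941) = 733/372941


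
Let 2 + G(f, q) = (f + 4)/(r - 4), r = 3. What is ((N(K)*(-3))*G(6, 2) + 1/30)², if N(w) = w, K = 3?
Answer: 10504081/900 ≈ 11671.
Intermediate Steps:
G(f, q) = -6 - f (G(f, q) = -2 + (f + 4)/(3 - 4) = -2 + (4 + f)/(-1) = -2 + (4 + f)*(-1) = -2 + (-4 - f) = -6 - f)
((N(K)*(-3))*G(6, 2) + 1/30)² = ((3*(-3))*(-6 - 1*6) + 1/30)² = (-9*(-6 - 6) + 1/30)² = (-9*(-12) + 1/30)² = (108 + 1/30)² = (3241/30)² = 10504081/900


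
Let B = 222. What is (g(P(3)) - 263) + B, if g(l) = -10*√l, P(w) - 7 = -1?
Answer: -41 - 10*√6 ≈ -65.495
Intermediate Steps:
P(w) = 6 (P(w) = 7 - 1 = 6)
(g(P(3)) - 263) + B = (-10*√6 - 263) + 222 = (-263 - 10*√6) + 222 = -41 - 10*√6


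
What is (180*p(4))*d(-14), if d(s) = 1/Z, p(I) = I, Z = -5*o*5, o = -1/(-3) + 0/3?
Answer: -432/5 ≈ -86.400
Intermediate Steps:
o = ⅓ (o = -1*(-⅓) + 0*(⅓) = ⅓ + 0 = ⅓ ≈ 0.33333)
Z = -25/3 (Z = -5*⅓*5 = -5/3*5 = -25/3 ≈ -8.3333)
d(s) = -3/25 (d(s) = 1/(-25/3) = -3/25)
(180*p(4))*d(-14) = (180*4)*(-3/25) = 720*(-3/25) = -432/5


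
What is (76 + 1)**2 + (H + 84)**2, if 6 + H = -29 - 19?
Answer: 6829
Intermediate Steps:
H = -54 (H = -6 + (-29 - 19) = -6 - 48 = -54)
(76 + 1)**2 + (H + 84)**2 = (76 + 1)**2 + (-54 + 84)**2 = 77**2 + 30**2 = 5929 + 900 = 6829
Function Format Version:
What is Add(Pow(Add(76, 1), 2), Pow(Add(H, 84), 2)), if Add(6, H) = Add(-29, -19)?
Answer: 6829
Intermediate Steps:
H = -54 (H = Add(-6, Add(-29, -19)) = Add(-6, -48) = -54)
Add(Pow(Add(76, 1), 2), Pow(Add(H, 84), 2)) = Add(Pow(Add(76, 1), 2), Pow(Add(-54, 84), 2)) = Add(Pow(77, 2), Pow(30, 2)) = Add(5929, 900) = 6829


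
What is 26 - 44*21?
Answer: -898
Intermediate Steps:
26 - 44*21 = 26 - 924 = -898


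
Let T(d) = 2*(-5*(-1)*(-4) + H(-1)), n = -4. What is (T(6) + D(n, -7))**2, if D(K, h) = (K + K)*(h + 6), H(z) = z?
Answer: 1156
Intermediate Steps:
T(d) = -42 (T(d) = 2*(-5*(-1)*(-4) - 1) = 2*(5*(-4) - 1) = 2*(-20 - 1) = 2*(-21) = -42)
D(K, h) = 2*K*(6 + h) (D(K, h) = (2*K)*(6 + h) = 2*K*(6 + h))
(T(6) + D(n, -7))**2 = (-42 + 2*(-4)*(6 - 7))**2 = (-42 + 2*(-4)*(-1))**2 = (-42 + 8)**2 = (-34)**2 = 1156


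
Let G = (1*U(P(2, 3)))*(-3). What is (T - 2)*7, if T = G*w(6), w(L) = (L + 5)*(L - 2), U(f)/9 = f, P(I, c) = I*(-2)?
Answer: 33250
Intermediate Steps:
P(I, c) = -2*I
U(f) = 9*f
G = 108 (G = (1*(9*(-2*2)))*(-3) = (1*(9*(-4)))*(-3) = (1*(-36))*(-3) = -36*(-3) = 108)
w(L) = (-2 + L)*(5 + L) (w(L) = (5 + L)*(-2 + L) = (-2 + L)*(5 + L))
T = 4752 (T = 108*(-10 + 6**2 + 3*6) = 108*(-10 + 36 + 18) = 108*44 = 4752)
(T - 2)*7 = (4752 - 2)*7 = 4750*7 = 33250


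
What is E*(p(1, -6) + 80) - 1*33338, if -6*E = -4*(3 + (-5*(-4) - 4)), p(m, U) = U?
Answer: -97202/3 ≈ -32401.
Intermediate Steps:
E = 38/3 (E = -(-1)*4*(3 + (-5*(-4) - 4))/6 = -(-1)*4*(3 + (20 - 4))/6 = -(-1)*4*(3 + 16)/6 = -(-1)*4*19/6 = -(-1)*76/6 = -⅙*(-76) = 38/3 ≈ 12.667)
E*(p(1, -6) + 80) - 1*33338 = 38*(-6 + 80)/3 - 1*33338 = (38/3)*74 - 33338 = 2812/3 - 33338 = -97202/3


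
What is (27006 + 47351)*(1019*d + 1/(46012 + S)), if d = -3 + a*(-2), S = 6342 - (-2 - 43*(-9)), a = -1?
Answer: -3937679778370/51969 ≈ -7.5770e+7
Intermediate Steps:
S = 5957 (S = 6342 - (-2 + 387) = 6342 - 1*385 = 6342 - 385 = 5957)
d = -1 (d = -3 - 1*(-2) = -3 + 2 = -1)
(27006 + 47351)*(1019*d + 1/(46012 + S)) = (27006 + 47351)*(1019*(-1) + 1/(46012 + 5957)) = 74357*(-1019 + 1/51969) = 74357*(-52956410/51969) = -3937679778370/51969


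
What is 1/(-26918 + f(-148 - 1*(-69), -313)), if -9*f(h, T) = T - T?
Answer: -1/26918 ≈ -3.7150e-5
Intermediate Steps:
f(h, T) = 0 (f(h, T) = -(T - T)/9 = -⅑*0 = 0)
1/(-26918 + f(-148 - 1*(-69), -313)) = 1/(-26918 + 0) = 1/(-26918) = -1/26918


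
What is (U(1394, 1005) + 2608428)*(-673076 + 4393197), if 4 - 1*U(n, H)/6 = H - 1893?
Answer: 9723577867380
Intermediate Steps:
U(n, H) = 11382 - 6*H (U(n, H) = 24 - 6*(H - 1893) = 24 - 6*(-1893 + H) = 24 + (11358 - 6*H) = 11382 - 6*H)
(U(1394, 1005) + 2608428)*(-673076 + 4393197) = ((11382 - 6*1005) + 2608428)*(-673076 + 4393197) = ((11382 - 6030) + 2608428)*3720121 = (5352 + 2608428)*3720121 = 2613780*3720121 = 9723577867380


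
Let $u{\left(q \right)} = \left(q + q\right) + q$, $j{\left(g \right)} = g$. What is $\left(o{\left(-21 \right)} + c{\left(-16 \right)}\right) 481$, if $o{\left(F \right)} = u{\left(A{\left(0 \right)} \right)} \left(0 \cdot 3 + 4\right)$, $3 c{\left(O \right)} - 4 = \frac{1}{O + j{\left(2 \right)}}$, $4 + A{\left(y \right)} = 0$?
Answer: $- \frac{943241}{42} \approx -22458.0$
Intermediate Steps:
$A{\left(y \right)} = -4$ ($A{\left(y \right)} = -4 + 0 = -4$)
$u{\left(q \right)} = 3 q$ ($u{\left(q \right)} = 2 q + q = 3 q$)
$c{\left(O \right)} = \frac{4}{3} + \frac{1}{3 \left(2 + O\right)}$ ($c{\left(O \right)} = \frac{4}{3} + \frac{1}{3 \left(O + 2\right)} = \frac{4}{3} + \frac{1}{3 \left(2 + O\right)}$)
$o{\left(F \right)} = -48$ ($o{\left(F \right)} = 3 \left(-4\right) \left(0 \cdot 3 + 4\right) = - 12 \left(0 + 4\right) = \left(-12\right) 4 = -48$)
$\left(o{\left(-21 \right)} + c{\left(-16 \right)}\right) 481 = \left(-48 + \frac{9 + 4 \left(-16\right)}{3 \left(2 - 16\right)}\right) 481 = \left(-48 + \frac{9 - 64}{3 \left(-14\right)}\right) 481 = \left(-48 + \frac{1}{3} \left(- \frac{1}{14}\right) \left(-55\right)\right) 481 = \left(-48 + \frac{55}{42}\right) 481 = \left(- \frac{1961}{42}\right) 481 = - \frac{943241}{42}$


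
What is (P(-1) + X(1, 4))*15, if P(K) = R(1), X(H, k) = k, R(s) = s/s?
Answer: 75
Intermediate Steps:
R(s) = 1
P(K) = 1
(P(-1) + X(1, 4))*15 = (1 + 4)*15 = 5*15 = 75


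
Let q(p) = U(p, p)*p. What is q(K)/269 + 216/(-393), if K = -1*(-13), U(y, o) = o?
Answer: 2771/35239 ≈ 0.078635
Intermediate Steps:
K = 13
q(p) = p² (q(p) = p*p = p²)
q(K)/269 + 216/(-393) = 13²/269 + 216/(-393) = 169*(1/269) + 216*(-1/393) = 169/269 - 72/131 = 2771/35239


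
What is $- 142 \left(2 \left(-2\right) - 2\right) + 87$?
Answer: $939$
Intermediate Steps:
$- 142 \left(2 \left(-2\right) - 2\right) + 87 = - 142 \left(-4 - 2\right) + 87 = \left(-142\right) \left(-6\right) + 87 = 852 + 87 = 939$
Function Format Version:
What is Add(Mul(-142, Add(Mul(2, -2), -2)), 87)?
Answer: 939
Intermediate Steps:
Add(Mul(-142, Add(Mul(2, -2), -2)), 87) = Add(Mul(-142, Add(-4, -2)), 87) = Add(Mul(-142, -6), 87) = Add(852, 87) = 939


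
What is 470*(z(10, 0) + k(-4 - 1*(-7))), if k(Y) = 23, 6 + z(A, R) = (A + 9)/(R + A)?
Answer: 8883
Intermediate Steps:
z(A, R) = -6 + (9 + A)/(A + R) (z(A, R) = -6 + (A + 9)/(R + A) = -6 + (9 + A)/(A + R))
470*(z(10, 0) + k(-4 - 1*(-7))) = 470*((9 - 6*0 - 5*10)/(10 + 0) + 23) = 470*((9 + 0 - 50)/10 + 23) = 470*((1/10)*(-41) + 23) = 470*(-41/10 + 23) = 470*(189/10) = 8883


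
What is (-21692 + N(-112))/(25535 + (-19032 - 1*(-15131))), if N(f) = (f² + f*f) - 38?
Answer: 1679/10817 ≈ 0.15522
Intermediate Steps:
N(f) = -38 + 2*f² (N(f) = (f² + f²) - 38 = 2*f² - 38 = -38 + 2*f²)
(-21692 + N(-112))/(25535 + (-19032 - 1*(-15131))) = (-21692 + (-38 + 2*(-112)²))/(25535 + (-19032 - 1*(-15131))) = (-21692 + (-38 + 2*12544))/(25535 + (-19032 + 15131)) = (-21692 + (-38 + 25088))/(25535 - 3901) = (-21692 + 25050)/21634 = 3358*(1/21634) = 1679/10817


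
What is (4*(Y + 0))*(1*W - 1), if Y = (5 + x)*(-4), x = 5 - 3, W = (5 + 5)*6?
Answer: -6608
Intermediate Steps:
W = 60 (W = 10*6 = 60)
x = 2
Y = -28 (Y = (5 + 2)*(-4) = 7*(-4) = -28)
(4*(Y + 0))*(1*W - 1) = (4*(-28 + 0))*(1*60 - 1) = (4*(-28))*(60 - 1) = -112*59 = -6608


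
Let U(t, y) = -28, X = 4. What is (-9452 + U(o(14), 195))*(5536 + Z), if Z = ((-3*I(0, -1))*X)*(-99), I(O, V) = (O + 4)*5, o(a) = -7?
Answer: -277726080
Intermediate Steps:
I(O, V) = 20 + 5*O (I(O, V) = (4 + O)*5 = 20 + 5*O)
Z = 23760 (Z = (-3*(20 + 5*0)*4)*(-99) = (-3*(20 + 0)*4)*(-99) = (-3*20*4)*(-99) = -60*4*(-99) = -240*(-99) = 23760)
(-9452 + U(o(14), 195))*(5536 + Z) = (-9452 - 28)*(5536 + 23760) = -9480*29296 = -277726080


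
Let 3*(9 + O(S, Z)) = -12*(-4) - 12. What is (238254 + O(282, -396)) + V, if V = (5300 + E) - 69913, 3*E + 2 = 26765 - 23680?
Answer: 524015/3 ≈ 1.7467e+5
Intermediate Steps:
O(S, Z) = 3 (O(S, Z) = -9 + (-12*(-4) - 12)/3 = -9 + (48 - 12)/3 = -9 + (1/3)*36 = -9 + 12 = 3)
E = 3083/3 (E = -2/3 + (26765 - 23680)/3 = -2/3 + (1/3)*3085 = -2/3 + 3085/3 = 3083/3 ≈ 1027.7)
V = -190756/3 (V = (5300 + 3083/3) - 69913 = 18983/3 - 69913 = -190756/3 ≈ -63585.)
(238254 + O(282, -396)) + V = (238254 + 3) - 190756/3 = 238257 - 190756/3 = 524015/3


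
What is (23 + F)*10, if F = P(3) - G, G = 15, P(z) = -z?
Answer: 50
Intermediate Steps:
F = -18 (F = -1*3 - 1*15 = -3 - 15 = -18)
(23 + F)*10 = (23 - 18)*10 = 5*10 = 50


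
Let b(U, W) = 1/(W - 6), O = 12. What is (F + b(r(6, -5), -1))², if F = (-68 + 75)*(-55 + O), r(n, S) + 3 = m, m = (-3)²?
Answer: 4443664/49 ≈ 90687.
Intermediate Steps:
m = 9
r(n, S) = 6 (r(n, S) = -3 + 9 = 6)
b(U, W) = 1/(-6 + W)
F = -301 (F = (-68 + 75)*(-55 + 12) = 7*(-43) = -301)
(F + b(r(6, -5), -1))² = (-301 + 1/(-6 - 1))² = (-301 + 1/(-7))² = (-301 - ⅐)² = (-2108/7)² = 4443664/49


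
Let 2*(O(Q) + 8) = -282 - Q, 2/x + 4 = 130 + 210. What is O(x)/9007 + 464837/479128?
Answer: 172846605163/181251247632 ≈ 0.95363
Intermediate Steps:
x = 1/168 (x = 2/(-4 + (130 + 210)) = 2/(-4 + 340) = 2/336 = 2*(1/336) = 1/168 ≈ 0.0059524)
O(Q) = -149 - Q/2 (O(Q) = -8 + (-282 - Q)/2 = -8 + (-141 - Q/2) = -149 - Q/2)
O(x)/9007 + 464837/479128 = (-149 - ½*1/168)/9007 + 464837/479128 = (-149 - 1/336)*(1/9007) + 464837*(1/479128) = -50065/336*1/9007 + 464837/479128 = -50065/3026352 + 464837/479128 = 172846605163/181251247632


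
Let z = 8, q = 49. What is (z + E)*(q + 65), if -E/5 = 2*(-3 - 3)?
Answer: 7752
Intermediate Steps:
E = 60 (E = -10*(-3 - 3) = -10*(-6) = -5*(-12) = 60)
(z + E)*(q + 65) = (8 + 60)*(49 + 65) = 68*114 = 7752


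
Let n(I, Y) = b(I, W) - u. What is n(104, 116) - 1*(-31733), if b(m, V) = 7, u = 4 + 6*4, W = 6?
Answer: 31712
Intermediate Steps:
u = 28 (u = 4 + 24 = 28)
n(I, Y) = -21 (n(I, Y) = 7 - 1*28 = 7 - 28 = -21)
n(104, 116) - 1*(-31733) = -21 - 1*(-31733) = -21 + 31733 = 31712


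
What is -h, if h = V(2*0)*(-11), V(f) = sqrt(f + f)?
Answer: 0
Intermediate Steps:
V(f) = sqrt(2)*sqrt(f) (V(f) = sqrt(2*f) = sqrt(2)*sqrt(f))
h = 0 (h = (sqrt(2)*sqrt(2*0))*(-11) = (sqrt(2)*sqrt(0))*(-11) = (sqrt(2)*0)*(-11) = 0*(-11) = 0)
-h = -1*0 = 0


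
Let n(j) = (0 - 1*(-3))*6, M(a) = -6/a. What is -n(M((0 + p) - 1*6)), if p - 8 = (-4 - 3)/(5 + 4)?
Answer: -18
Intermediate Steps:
p = 65/9 (p = 8 + (-4 - 3)/(5 + 4) = 8 - 7/9 = 65/9 ≈ 7.2222)
n(j) = 18 (n(j) = (0 + 3)*6 = 3*6 = 18)
-n(M((0 + p) - 1*6)) = -1*18 = -18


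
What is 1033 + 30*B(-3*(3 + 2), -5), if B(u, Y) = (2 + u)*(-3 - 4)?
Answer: 3763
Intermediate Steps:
B(u, Y) = -14 - 7*u (B(u, Y) = (2 + u)*(-7) = -14 - 7*u)
1033 + 30*B(-3*(3 + 2), -5) = 1033 + 30*(-14 - (-21)*(3 + 2)) = 1033 + 30*(-14 - (-21)*5) = 1033 + 30*(-14 - 7*(-15)) = 1033 + 30*(-14 + 105) = 1033 + 30*91 = 1033 + 2730 = 3763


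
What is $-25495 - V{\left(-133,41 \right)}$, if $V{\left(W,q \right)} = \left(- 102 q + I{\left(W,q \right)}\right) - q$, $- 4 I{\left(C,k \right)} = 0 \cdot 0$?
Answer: $-21272$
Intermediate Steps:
$I{\left(C,k \right)} = 0$ ($I{\left(C,k \right)} = - \frac{0 \cdot 0}{4} = \left(- \frac{1}{4}\right) 0 = 0$)
$V{\left(W,q \right)} = - 103 q$ ($V{\left(W,q \right)} = \left(- 102 q + 0\right) - q = - 102 q - q = - 103 q$)
$-25495 - V{\left(-133,41 \right)} = -25495 - \left(-103\right) 41 = -25495 - -4223 = -25495 + 4223 = -21272$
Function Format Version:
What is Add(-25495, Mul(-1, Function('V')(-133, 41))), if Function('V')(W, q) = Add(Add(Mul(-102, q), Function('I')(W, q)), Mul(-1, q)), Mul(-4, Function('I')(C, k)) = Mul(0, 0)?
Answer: -21272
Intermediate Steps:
Function('I')(C, k) = 0 (Function('I')(C, k) = Mul(Rational(-1, 4), Mul(0, 0)) = Mul(Rational(-1, 4), 0) = 0)
Function('V')(W, q) = Mul(-103, q) (Function('V')(W, q) = Add(Add(Mul(-102, q), 0), Mul(-1, q)) = Add(Mul(-102, q), Mul(-1, q)) = Mul(-103, q))
Add(-25495, Mul(-1, Function('V')(-133, 41))) = Add(-25495, Mul(-1, Mul(-103, 41))) = Add(-25495, Mul(-1, -4223)) = Add(-25495, 4223) = -21272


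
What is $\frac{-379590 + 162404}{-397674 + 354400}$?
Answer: $\frac{108593}{21637} \approx 5.0189$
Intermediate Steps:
$\frac{-379590 + 162404}{-397674 + 354400} = - \frac{217186}{-43274} = \left(-217186\right) \left(- \frac{1}{43274}\right) = \frac{108593}{21637}$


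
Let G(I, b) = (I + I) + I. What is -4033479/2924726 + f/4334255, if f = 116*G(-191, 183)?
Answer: -17676527210913/12676508289130 ≈ -1.3944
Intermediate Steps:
G(I, b) = 3*I (G(I, b) = 2*I + I = 3*I)
f = -66468 (f = 116*(3*(-191)) = 116*(-573) = -66468)
-4033479/2924726 + f/4334255 = -4033479/2924726 - 66468/4334255 = -17676527210913/12676508289130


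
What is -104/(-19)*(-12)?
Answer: -1248/19 ≈ -65.684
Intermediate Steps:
-104/(-19)*(-12) = -104*(-1)/19*(-12) = -13*(-8/19)*(-12) = (104/19)*(-12) = -1248/19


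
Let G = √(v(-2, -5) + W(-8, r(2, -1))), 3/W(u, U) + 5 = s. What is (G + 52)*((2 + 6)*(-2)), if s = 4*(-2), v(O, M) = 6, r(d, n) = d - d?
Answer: -832 - 80*√39/13 ≈ -870.43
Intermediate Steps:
r(d, n) = 0
s = -8
W(u, U) = -3/13 (W(u, U) = 3/(-5 - 8) = 3/(-13) = 3*(-1/13) = -3/13)
G = 5*√39/13 (G = √(6 - 3/13) = √(75/13) = 5*√39/13 ≈ 2.4019)
(G + 52)*((2 + 6)*(-2)) = (5*√39/13 + 52)*((2 + 6)*(-2)) = (52 + 5*√39/13)*(8*(-2)) = (52 + 5*√39/13)*(-16) = -832 - 80*√39/13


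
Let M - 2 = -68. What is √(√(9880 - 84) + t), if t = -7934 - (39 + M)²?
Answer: √(-8663 + 2*√2449) ≈ 92.542*I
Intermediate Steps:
M = -66 (M = 2 - 68 = -66)
t = -8663 (t = -7934 - (39 - 66)² = -7934 - 1*(-27)² = -7934 - 1*729 = -7934 - 729 = -8663)
√(√(9880 - 84) + t) = √(√(9880 - 84) - 8663) = √(√9796 - 8663) = √(2*√2449 - 8663) = √(-8663 + 2*√2449)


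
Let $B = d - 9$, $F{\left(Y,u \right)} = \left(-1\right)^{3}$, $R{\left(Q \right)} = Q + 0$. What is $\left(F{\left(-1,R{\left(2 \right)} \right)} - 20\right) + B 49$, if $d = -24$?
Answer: $-1638$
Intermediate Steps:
$R{\left(Q \right)} = Q$
$F{\left(Y,u \right)} = -1$
$B = -33$ ($B = -24 - 9 = -33$)
$\left(F{\left(-1,R{\left(2 \right)} \right)} - 20\right) + B 49 = \left(-1 - 20\right) - 1617 = -21 - 1617 = -1638$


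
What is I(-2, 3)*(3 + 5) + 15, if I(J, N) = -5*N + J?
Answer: -121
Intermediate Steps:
I(J, N) = J - 5*N
I(-2, 3)*(3 + 5) + 15 = (-2 - 5*3)*(3 + 5) + 15 = (-2 - 15)*8 + 15 = -17*8 + 15 = -136 + 15 = -121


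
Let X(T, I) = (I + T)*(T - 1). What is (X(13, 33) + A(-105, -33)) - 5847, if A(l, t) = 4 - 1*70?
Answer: -5361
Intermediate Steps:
A(l, t) = -66 (A(l, t) = 4 - 70 = -66)
X(T, I) = (-1 + T)*(I + T) (X(T, I) = (I + T)*(-1 + T) = (-1 + T)*(I + T))
(X(13, 33) + A(-105, -33)) - 5847 = ((13**2 - 1*33 - 1*13 + 33*13) - 66) - 5847 = ((169 - 33 - 13 + 429) - 66) - 5847 = (552 - 66) - 5847 = 486 - 5847 = -5361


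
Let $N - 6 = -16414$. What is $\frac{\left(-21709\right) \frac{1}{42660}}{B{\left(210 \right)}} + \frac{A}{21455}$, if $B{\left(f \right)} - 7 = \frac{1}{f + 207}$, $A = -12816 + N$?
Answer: $- \frac{255638434861}{178172618400} \approx -1.4348$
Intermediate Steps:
$N = -16408$ ($N = 6 - 16414 = -16408$)
$A = -29224$ ($A = -12816 - 16408 = -29224$)
$B{\left(f \right)} = 7 + \frac{1}{207 + f}$ ($B{\left(f \right)} = 7 + \frac{1}{f + 207} = 7 + \frac{1}{207 + f}$)
$\frac{\left(-21709\right) \frac{1}{42660}}{B{\left(210 \right)}} + \frac{A}{21455} = \frac{\left(-21709\right) \frac{1}{42660}}{\frac{1}{207 + 210} \left(1450 + 7 \cdot 210\right)} - \frac{29224}{21455} = \frac{\left(-21709\right) \frac{1}{42660}}{\frac{1}{417} \left(1450 + 1470\right)} - \frac{29224}{21455} = - \frac{21709}{42660 \cdot \frac{1}{417} \cdot 2920} - \frac{29224}{21455} = - \frac{21709}{42660 \cdot \frac{2920}{417}} - \frac{29224}{21455} = \left(- \frac{21709}{42660}\right) \frac{417}{2920} - \frac{29224}{21455} = - \frac{3017551}{41522400} - \frac{29224}{21455} = - \frac{255638434861}{178172618400}$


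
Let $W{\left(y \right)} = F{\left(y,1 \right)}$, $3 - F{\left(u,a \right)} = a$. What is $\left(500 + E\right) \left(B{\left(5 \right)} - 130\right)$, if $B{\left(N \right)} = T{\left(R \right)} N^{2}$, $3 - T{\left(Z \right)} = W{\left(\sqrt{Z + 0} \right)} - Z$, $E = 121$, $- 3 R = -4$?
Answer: $-44505$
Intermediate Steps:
$R = \frac{4}{3}$ ($R = \left(- \frac{1}{3}\right) \left(-4\right) = \frac{4}{3} \approx 1.3333$)
$F{\left(u,a \right)} = 3 - a$
$W{\left(y \right)} = 2$ ($W{\left(y \right)} = 3 - 1 = 2$)
$T{\left(Z \right)} = 1 + Z$ ($T{\left(Z \right)} = 3 - \left(2 - Z\right) = 3 + \left(-2 + Z\right) = 1 + Z$)
$B{\left(N \right)} = \frac{7 N^{2}}{3}$ ($B{\left(N \right)} = \left(1 + \frac{4}{3}\right) N^{2} = \frac{7 N^{2}}{3}$)
$\left(500 + E\right) \left(B{\left(5 \right)} - 130\right) = \left(500 + 121\right) \left(\frac{7 \cdot 5^{2}}{3} - 130\right) = 621 \left(\frac{7}{3} \cdot 25 - 130\right) = 621 \left(\frac{175}{3} - 130\right) = 621 \left(- \frac{215}{3}\right) = -44505$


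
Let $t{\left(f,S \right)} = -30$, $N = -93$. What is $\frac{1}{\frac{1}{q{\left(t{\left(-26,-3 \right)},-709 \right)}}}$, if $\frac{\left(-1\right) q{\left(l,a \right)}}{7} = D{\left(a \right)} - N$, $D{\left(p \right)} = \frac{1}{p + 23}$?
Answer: $- \frac{63797}{98} \approx -650.99$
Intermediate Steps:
$D{\left(p \right)} = \frac{1}{23 + p}$
$q{\left(l,a \right)} = -651 - \frac{7}{23 + a}$ ($q{\left(l,a \right)} = - 7 \left(\frac{1}{23 + a} - -93\right) = - 7 \left(\frac{1}{23 + a} + 93\right) = - 7 \left(93 + \frac{1}{23 + a}\right) = -651 - \frac{7}{23 + a}$)
$\frac{1}{\frac{1}{q{\left(t{\left(-26,-3 \right)},-709 \right)}}} = \frac{1}{\frac{1}{7 \frac{1}{23 - 709} \left(-2140 - -65937\right)}} = \frac{1}{\frac{1}{7 \frac{1}{-686} \left(-2140 + 65937\right)}} = \frac{1}{\frac{1}{7 \left(- \frac{1}{686}\right) 63797}} = \frac{1}{\frac{1}{- \frac{63797}{98}}} = \frac{1}{- \frac{98}{63797}} = - \frac{63797}{98}$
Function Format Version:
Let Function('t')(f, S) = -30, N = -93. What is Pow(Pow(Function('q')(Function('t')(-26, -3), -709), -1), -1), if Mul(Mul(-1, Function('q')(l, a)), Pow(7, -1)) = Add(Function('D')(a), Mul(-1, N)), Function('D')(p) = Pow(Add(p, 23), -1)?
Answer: Rational(-63797, 98) ≈ -650.99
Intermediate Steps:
Function('D')(p) = Pow(Add(23, p), -1)
Function('q')(l, a) = Add(-651, Mul(-7, Pow(Add(23, a), -1))) (Function('q')(l, a) = Mul(-7, Add(Pow(Add(23, a), -1), Mul(-1, -93))) = Mul(-7, Add(Pow(Add(23, a), -1), 93)) = Mul(-7, Add(93, Pow(Add(23, a), -1))) = Add(-651, Mul(-7, Pow(Add(23, a), -1))))
Pow(Pow(Function('q')(Function('t')(-26, -3), -709), -1), -1) = Pow(Pow(Mul(7, Pow(Add(23, -709), -1), Add(-2140, Mul(-93, -709))), -1), -1) = Pow(Pow(Mul(7, Pow(-686, -1), Add(-2140, 65937)), -1), -1) = Pow(Pow(Mul(7, Rational(-1, 686), 63797), -1), -1) = Pow(Pow(Rational(-63797, 98), -1), -1) = Pow(Rational(-98, 63797), -1) = Rational(-63797, 98)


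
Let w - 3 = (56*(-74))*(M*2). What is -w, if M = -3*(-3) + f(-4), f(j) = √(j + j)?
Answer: 74589 + 16576*I*√2 ≈ 74589.0 + 23442.0*I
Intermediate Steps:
f(j) = √2*√j (f(j) = √(2*j) = √2*√j)
M = 9 + 2*I*√2 (M = -3*(-3) + √2*√(-4) = 9 + √2*(2*I) = 9 + 2*I*√2 ≈ 9.0 + 2.8284*I)
w = -74589 - 16576*I*√2 (w = 3 + (56*(-74))*((9 + 2*I*√2)*2) = 3 - 4144*(18 + 4*I*√2) = 3 + (-74592 - 16576*I*√2) = -74589 - 16576*I*√2 ≈ -74589.0 - 23442.0*I)
-w = -(-74589 - 16576*I*√2) = 74589 + 16576*I*√2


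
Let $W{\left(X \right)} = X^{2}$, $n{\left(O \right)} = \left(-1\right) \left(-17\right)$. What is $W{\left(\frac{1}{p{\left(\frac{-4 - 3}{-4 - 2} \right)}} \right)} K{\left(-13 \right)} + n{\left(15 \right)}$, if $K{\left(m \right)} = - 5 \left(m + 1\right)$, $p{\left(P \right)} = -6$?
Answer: $\frac{56}{3} \approx 18.667$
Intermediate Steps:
$n{\left(O \right)} = 17$
$K{\left(m \right)} = -5 - 5 m$ ($K{\left(m \right)} = - 5 \left(1 + m\right) = -5 - 5 m$)
$W{\left(\frac{1}{p{\left(\frac{-4 - 3}{-4 - 2} \right)}} \right)} K{\left(-13 \right)} + n{\left(15 \right)} = \left(\frac{1}{-6}\right)^{2} \left(-5 - -65\right) + 17 = \left(- \frac{1}{6}\right)^{2} \left(-5 + 65\right) + 17 = \frac{1}{36} \cdot 60 + 17 = \frac{5}{3} + 17 = \frac{56}{3}$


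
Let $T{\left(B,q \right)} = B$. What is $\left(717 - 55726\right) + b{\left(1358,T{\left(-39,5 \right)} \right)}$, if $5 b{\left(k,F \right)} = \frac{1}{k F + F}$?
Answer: $- \frac{14577660046}{265005} \approx -55009.0$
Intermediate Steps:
$b{\left(k,F \right)} = \frac{1}{5 \left(F + F k\right)}$ ($b{\left(k,F \right)} = \frac{1}{5 \left(k F + F\right)} = \frac{1}{5 \left(F k + F\right)} = \frac{1}{5 \left(F + F k\right)}$)
$\left(717 - 55726\right) + b{\left(1358,T{\left(-39,5 \right)} \right)} = \left(717 - 55726\right) + \frac{1}{5 \left(-39\right) \left(1 + 1358\right)} = \left(717 - 55726\right) + \frac{1}{5} \left(- \frac{1}{39}\right) \frac{1}{1359} = -55009 + \frac{1}{5} \left(- \frac{1}{39}\right) \frac{1}{1359} = -55009 - \frac{1}{265005} = - \frac{14577660046}{265005}$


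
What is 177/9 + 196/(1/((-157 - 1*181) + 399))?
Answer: 35927/3 ≈ 11976.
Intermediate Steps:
177/9 + 196/(1/((-157 - 1*181) + 399)) = 177*(1/9) + 196/(1/((-157 - 181) + 399)) = 59/3 + 196/(1/(-338 + 399)) = 59/3 + 196/(1/61) = 59/3 + 196*61 = 59/3 + 11956 = 35927/3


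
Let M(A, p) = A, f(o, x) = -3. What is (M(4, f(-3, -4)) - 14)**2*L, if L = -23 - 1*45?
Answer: -6800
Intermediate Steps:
L = -68 (L = -23 - 45 = -68)
(M(4, f(-3, -4)) - 14)**2*L = (4 - 14)**2*(-68) = (-10)**2*(-68) = 100*(-68) = -6800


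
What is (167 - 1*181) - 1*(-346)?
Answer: 332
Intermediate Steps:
(167 - 1*181) - 1*(-346) = (167 - 181) + 346 = -14 + 346 = 332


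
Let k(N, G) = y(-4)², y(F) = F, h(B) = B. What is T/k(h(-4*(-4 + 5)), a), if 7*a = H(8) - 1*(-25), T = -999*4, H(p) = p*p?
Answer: -999/4 ≈ -249.75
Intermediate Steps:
H(p) = p²
T = -3996
a = 89/7 (a = (8² - 1*(-25))/7 = (64 + 25)/7 = (⅐)*89 = 89/7 ≈ 12.714)
k(N, G) = 16 (k(N, G) = (-4)² = 16)
T/k(h(-4*(-4 + 5)), a) = -3996/16 = -3996*1/16 = -999/4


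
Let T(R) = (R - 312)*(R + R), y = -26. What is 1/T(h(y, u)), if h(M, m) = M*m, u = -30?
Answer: 1/730080 ≈ 1.3697e-6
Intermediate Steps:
T(R) = 2*R*(-312 + R) (T(R) = (-312 + R)*(2*R) = 2*R*(-312 + R))
1/T(h(y, u)) = 1/(2*(-26*(-30))*(-312 - 26*(-30))) = 1/(2*780*(-312 + 780)) = 1/(2*780*468) = 1/730080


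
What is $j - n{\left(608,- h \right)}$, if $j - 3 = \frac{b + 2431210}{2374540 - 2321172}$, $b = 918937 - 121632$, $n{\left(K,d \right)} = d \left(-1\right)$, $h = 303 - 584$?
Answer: $\frac{18385027}{53368} \approx 344.5$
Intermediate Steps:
$h = -281$ ($h = 303 - 584 = -281$)
$n{\left(K,d \right)} = - d$
$b = 797305$ ($b = 918937 - 121632 = 797305$)
$j = \frac{3388619}{53368}$ ($j = 3 + \frac{797305 + 2431210}{2374540 - 2321172} = 3 + \frac{3228515}{53368} = \frac{3388619}{53368} \approx 63.495$)
$j - n{\left(608,- h \right)} = \frac{3388619}{53368} - - \left(-1\right) \left(-281\right) = \frac{3388619}{53368} - \left(-1\right) 281 = \frac{3388619}{53368} - -281 = \frac{3388619}{53368} + 281 = \frac{18385027}{53368}$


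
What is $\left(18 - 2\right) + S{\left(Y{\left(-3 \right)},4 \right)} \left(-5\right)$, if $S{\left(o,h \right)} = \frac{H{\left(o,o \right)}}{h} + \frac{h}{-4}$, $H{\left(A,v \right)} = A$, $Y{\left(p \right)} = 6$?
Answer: $\frac{27}{2} \approx 13.5$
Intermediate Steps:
$S{\left(o,h \right)} = - \frac{h}{4} + \frac{o}{h}$ ($S{\left(o,h \right)} = \frac{o}{h} + \frac{h}{-4} = \frac{o}{h} + h \left(- \frac{1}{4}\right) = \frac{o}{h} - \frac{h}{4} = - \frac{h}{4} + \frac{o}{h}$)
$\left(18 - 2\right) + S{\left(Y{\left(-3 \right)},4 \right)} \left(-5\right) = \left(18 - 2\right) + \left(\left(- \frac{1}{4}\right) 4 + \frac{6}{4}\right) \left(-5\right) = \left(18 - 2\right) + \left(-1 + 6 \cdot \frac{1}{4}\right) \left(-5\right) = 16 + \left(-1 + \frac{3}{2}\right) \left(-5\right) = 16 + \frac{1}{2} \left(-5\right) = 16 - \frac{5}{2} = \frac{27}{2}$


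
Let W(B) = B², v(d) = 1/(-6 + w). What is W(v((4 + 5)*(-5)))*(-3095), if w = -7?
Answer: -3095/169 ≈ -18.314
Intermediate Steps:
v(d) = -1/13 (v(d) = 1/(-6 - 7) = 1/(-13) = -1/13)
W(v((4 + 5)*(-5)))*(-3095) = (-1/13)²*(-3095) = (1/169)*(-3095) = -3095/169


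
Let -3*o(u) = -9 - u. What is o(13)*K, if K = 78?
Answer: 572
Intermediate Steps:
o(u) = 3 + u/3 (o(u) = -(-9 - u)/3 = 3 + u/3)
o(13)*K = (3 + (1/3)*13)*78 = (3 + 13/3)*78 = (22/3)*78 = 572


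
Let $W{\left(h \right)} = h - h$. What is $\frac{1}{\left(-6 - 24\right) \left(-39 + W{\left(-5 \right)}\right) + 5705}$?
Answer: $\frac{1}{6875} \approx 0.00014545$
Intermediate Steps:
$W{\left(h \right)} = 0$
$\frac{1}{\left(-6 - 24\right) \left(-39 + W{\left(-5 \right)}\right) + 5705} = \frac{1}{\left(-6 - 24\right) \left(-39 + 0\right) + 5705} = \frac{1}{\left(-6 - 24\right) \left(-39\right) + 5705} = \frac{1}{\left(-30\right) \left(-39\right) + 5705} = \frac{1}{1170 + 5705} = \frac{1}{6875}$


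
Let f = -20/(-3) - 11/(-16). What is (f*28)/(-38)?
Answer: -2471/456 ≈ -5.4189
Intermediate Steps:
f = 353/48 (f = -20*(-⅓) - 11*(-1/16) = 20/3 + 11/16 = 353/48 ≈ 7.3542)
(f*28)/(-38) = ((353/48)*28)/(-38) = (2471/12)*(-1/38) = -2471/456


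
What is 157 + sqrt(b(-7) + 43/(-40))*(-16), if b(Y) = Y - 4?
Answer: 157 - 4*I*sqrt(4830)/5 ≈ 157.0 - 55.599*I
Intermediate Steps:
b(Y) = -4 + Y
157 + sqrt(b(-7) + 43/(-40))*(-16) = 157 + sqrt((-4 - 7) + 43/(-40))*(-16) = 157 + sqrt(-11 + 43*(-1/40))*(-16) = 157 + sqrt(-11 - 43/40)*(-16) = 157 + sqrt(-483/40)*(-16) = 157 + (I*sqrt(4830)/20)*(-16) = 157 - 4*I*sqrt(4830)/5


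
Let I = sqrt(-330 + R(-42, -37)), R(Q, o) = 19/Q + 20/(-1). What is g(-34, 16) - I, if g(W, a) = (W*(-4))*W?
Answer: -4624 - I*sqrt(618198)/42 ≈ -4624.0 - 18.72*I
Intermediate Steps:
R(Q, o) = -20 + 19/Q (R(Q, o) = 19/Q + 20*(-1) = 19/Q - 20 = -20 + 19/Q)
g(W, a) = -4*W**2 (g(W, a) = (-4*W)*W = -4*W**2)
I = I*sqrt(618198)/42 (I = sqrt(-330 + (-20 + 19/(-42))) = sqrt(-330 + (-20 + 19*(-1/42))) = sqrt(-330 + (-20 - 19/42)) = sqrt(-330 - 859/42) = sqrt(-14719/42) = I*sqrt(618198)/42 ≈ 18.72*I)
g(-34, 16) - I = -4*(-34)**2 - I*sqrt(618198)/42 = -4*1156 - I*sqrt(618198)/42 = -4624 - I*sqrt(618198)/42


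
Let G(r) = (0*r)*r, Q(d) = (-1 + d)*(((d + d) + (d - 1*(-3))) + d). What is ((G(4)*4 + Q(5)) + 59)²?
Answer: 22801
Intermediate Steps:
Q(d) = (-1 + d)*(3 + 4*d) (Q(d) = (-1 + d)*((2*d + (d + 3)) + d) = (-1 + d)*((2*d + (3 + d)) + d) = (-1 + d)*((3 + 3*d) + d) = (-1 + d)*(3 + 4*d))
G(r) = 0 (G(r) = 0*r = 0)
((G(4)*4 + Q(5)) + 59)² = ((0*4 + (-3 - 1*5 + 4*5²)) + 59)² = ((0 + (-3 - 5 + 4*25)) + 59)² = ((0 + (-3 - 5 + 100)) + 59)² = ((0 + 92) + 59)² = (92 + 59)² = 151² = 22801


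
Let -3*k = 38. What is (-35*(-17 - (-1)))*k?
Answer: -21280/3 ≈ -7093.3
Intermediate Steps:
k = -38/3 (k = -⅓*38 = -38/3 ≈ -12.667)
(-35*(-17 - (-1)))*k = -35*(-17 - (-1))*(-38/3) = -35*(-17 - 1*(-1))*(-38/3) = -35*(-17 + 1)*(-38/3) = -35*(-16)*(-38/3) = 560*(-38/3) = -21280/3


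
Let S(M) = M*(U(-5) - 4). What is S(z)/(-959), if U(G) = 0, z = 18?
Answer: 72/959 ≈ 0.075078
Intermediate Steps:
S(M) = -4*M (S(M) = M*(0 - 4) = M*(-4) = -4*M)
S(z)/(-959) = -4*18/(-959) = -72*(-1/959) = 72/959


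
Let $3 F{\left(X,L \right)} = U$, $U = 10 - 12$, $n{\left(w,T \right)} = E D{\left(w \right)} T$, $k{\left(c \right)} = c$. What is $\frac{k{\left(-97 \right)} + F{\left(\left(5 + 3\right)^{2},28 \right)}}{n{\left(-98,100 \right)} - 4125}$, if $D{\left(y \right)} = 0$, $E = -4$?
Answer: $\frac{293}{12375} \approx 0.023677$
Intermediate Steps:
$n{\left(w,T \right)} = 0$ ($n{\left(w,T \right)} = \left(-4\right) 0 T = 0 T = 0$)
$U = -2$ ($U = 10 - 12 = -2$)
$F{\left(X,L \right)} = - \frac{2}{3}$ ($F{\left(X,L \right)} = \frac{1}{3} \left(-2\right) = - \frac{2}{3}$)
$\frac{k{\left(-97 \right)} + F{\left(\left(5 + 3\right)^{2},28 \right)}}{n{\left(-98,100 \right)} - 4125} = \frac{-97 - \frac{2}{3}}{0 - 4125} = - \frac{293}{3 \left(-4125\right)} = \left(- \frac{293}{3}\right) \left(- \frac{1}{4125}\right) = \frac{293}{12375}$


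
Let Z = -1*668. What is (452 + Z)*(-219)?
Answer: 47304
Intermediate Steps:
Z = -668
(452 + Z)*(-219) = (452 - 668)*(-219) = -216*(-219) = 47304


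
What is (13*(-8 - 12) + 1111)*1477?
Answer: 1256927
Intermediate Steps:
(13*(-8 - 12) + 1111)*1477 = (13*(-20) + 1111)*1477 = (-260 + 1111)*1477 = 851*1477 = 1256927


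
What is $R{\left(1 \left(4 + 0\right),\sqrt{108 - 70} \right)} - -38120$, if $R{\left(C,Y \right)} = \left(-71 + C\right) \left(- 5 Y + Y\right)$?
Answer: $38120 + 268 \sqrt{38} \approx 39772.0$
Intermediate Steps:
$R{\left(C,Y \right)} = - 4 Y \left(-71 + C\right)$ ($R{\left(C,Y \right)} = \left(-71 + C\right) \left(- 4 Y\right) = - 4 Y \left(-71 + C\right)$)
$R{\left(1 \left(4 + 0\right),\sqrt{108 - 70} \right)} - -38120 = 4 \sqrt{108 - 70} \left(71 - 1 \left(4 + 0\right)\right) - -38120 = 4 \sqrt{38} \left(71 - 1 \cdot 4\right) + 38120 = 4 \sqrt{38} \left(71 - 4\right) + 38120 = 4 \sqrt{38} \cdot 67 + 38120 = 268 \sqrt{38} + 38120 = 38120 + 268 \sqrt{38}$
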